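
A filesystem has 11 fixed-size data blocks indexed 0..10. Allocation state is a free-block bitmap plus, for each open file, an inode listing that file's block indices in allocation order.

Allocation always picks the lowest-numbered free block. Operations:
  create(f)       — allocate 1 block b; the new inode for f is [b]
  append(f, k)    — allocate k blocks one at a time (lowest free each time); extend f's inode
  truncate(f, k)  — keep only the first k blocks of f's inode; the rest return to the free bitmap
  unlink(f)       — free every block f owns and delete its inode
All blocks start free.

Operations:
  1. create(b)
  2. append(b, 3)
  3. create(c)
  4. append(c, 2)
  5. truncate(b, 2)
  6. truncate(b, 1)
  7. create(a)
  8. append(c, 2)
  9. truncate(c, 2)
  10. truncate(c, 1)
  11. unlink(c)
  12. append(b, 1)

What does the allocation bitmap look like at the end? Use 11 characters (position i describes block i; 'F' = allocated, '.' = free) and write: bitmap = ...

  1. create(b)  ⇒  F..........  {b→[0]}
  2. append(b, 3)  ⇒  FFFF.......  {b→[0, 1, 2, 3]}
  3. create(c)  ⇒  FFFFF......  {b→[0, 1, 2, 3]; c→[4]}
  4. append(c, 2)  ⇒  FFFFFFF....  {b→[0, 1, 2, 3]; c→[4, 5, 6]}
  5. truncate(b, 2)  ⇒  FF..FFF....  {b→[0, 1]; c→[4, 5, 6]}
  6. truncate(b, 1)  ⇒  F...FFF....  {b→[0]; c→[4, 5, 6]}
  7. create(a)  ⇒  FF..FFF....  {a→[1]; b→[0]; c→[4, 5, 6]}
  8. append(c, 2)  ⇒  FFFFFFF....  {a→[1]; b→[0]; c→[4, 5, 6, 2, 3]}
  9. truncate(c, 2)  ⇒  FF..FF.....  {a→[1]; b→[0]; c→[4, 5]}
  10. truncate(c, 1)  ⇒  FF..F......  {a→[1]; b→[0]; c→[4]}
  11. unlink(c)  ⇒  FF.........  {a→[1]; b→[0]}
  12. append(b, 1)  ⇒  FFF........  {a→[1]; b→[0, 2]}

bitmap = FFF........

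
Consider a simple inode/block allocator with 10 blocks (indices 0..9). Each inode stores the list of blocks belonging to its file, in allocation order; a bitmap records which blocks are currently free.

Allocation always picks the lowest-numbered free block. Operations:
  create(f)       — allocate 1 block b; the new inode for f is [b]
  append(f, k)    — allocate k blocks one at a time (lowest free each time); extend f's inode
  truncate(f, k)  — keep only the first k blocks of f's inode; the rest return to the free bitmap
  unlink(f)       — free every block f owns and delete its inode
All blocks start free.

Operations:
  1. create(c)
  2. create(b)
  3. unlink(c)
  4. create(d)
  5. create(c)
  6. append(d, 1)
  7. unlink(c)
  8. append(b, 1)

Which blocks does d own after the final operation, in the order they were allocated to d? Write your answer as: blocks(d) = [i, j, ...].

blocks(d) = [0, 3]

create(c): bitmap=F......... | c=[0]
create(b): bitmap=FF........ | b=[1] c=[0]
unlink(c): bitmap=.F........ | b=[1]
create(d): bitmap=FF........ | b=[1] d=[0]
create(c): bitmap=FFF....... | b=[1] c=[2] d=[0]
append(d, 1): bitmap=FFFF...... | b=[1] c=[2] d=[0, 3]
unlink(c): bitmap=FF.F...... | b=[1] d=[0, 3]
append(b, 1): bitmap=FFFF...... | b=[1, 2] d=[0, 3]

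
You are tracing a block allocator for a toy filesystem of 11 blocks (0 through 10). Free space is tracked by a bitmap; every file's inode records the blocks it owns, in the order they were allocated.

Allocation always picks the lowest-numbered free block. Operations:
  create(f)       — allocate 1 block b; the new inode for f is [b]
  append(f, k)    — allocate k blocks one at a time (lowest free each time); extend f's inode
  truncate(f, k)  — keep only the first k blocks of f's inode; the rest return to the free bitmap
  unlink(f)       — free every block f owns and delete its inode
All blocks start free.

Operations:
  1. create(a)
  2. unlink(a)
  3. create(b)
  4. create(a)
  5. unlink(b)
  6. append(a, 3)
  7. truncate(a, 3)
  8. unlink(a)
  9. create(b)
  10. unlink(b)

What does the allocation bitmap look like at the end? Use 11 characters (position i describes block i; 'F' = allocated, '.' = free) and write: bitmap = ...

create(a): bitmap=F.......... | a=[0]
unlink(a): bitmap=........... | 
create(b): bitmap=F.......... | b=[0]
create(a): bitmap=FF......... | a=[1] b=[0]
unlink(b): bitmap=.F......... | a=[1]
append(a, 3): bitmap=FFFF....... | a=[1, 0, 2, 3]
truncate(a, 3): bitmap=FFF........ | a=[1, 0, 2]
unlink(a): bitmap=........... | 
create(b): bitmap=F.......... | b=[0]
unlink(b): bitmap=........... | 

bitmap = ...........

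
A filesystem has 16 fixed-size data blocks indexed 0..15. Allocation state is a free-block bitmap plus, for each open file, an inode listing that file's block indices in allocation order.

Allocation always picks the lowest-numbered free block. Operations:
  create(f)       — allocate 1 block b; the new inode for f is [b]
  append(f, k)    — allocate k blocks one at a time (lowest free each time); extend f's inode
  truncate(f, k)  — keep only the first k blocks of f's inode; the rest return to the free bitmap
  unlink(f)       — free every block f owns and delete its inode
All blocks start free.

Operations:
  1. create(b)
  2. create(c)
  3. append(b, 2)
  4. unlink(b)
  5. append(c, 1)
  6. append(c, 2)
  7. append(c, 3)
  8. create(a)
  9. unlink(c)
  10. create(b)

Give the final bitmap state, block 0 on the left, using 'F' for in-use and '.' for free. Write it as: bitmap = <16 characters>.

bitmap = F......F........

  1. create(b)  ⇒  F...............  {b→[0]}
  2. create(c)  ⇒  FF..............  {b→[0]; c→[1]}
  3. append(b, 2)  ⇒  FFFF............  {b→[0, 2, 3]; c→[1]}
  4. unlink(b)  ⇒  .F..............  {c→[1]}
  5. append(c, 1)  ⇒  FF..............  {c→[1, 0]}
  6. append(c, 2)  ⇒  FFFF............  {c→[1, 0, 2, 3]}
  7. append(c, 3)  ⇒  FFFFFFF.........  {c→[1, 0, 2, 3, 4, 5, 6]}
  8. create(a)  ⇒  FFFFFFFF........  {a→[7]; c→[1, 0, 2, 3, 4, 5, 6]}
  9. unlink(c)  ⇒  .......F........  {a→[7]}
  10. create(b)  ⇒  F......F........  {a→[7]; b→[0]}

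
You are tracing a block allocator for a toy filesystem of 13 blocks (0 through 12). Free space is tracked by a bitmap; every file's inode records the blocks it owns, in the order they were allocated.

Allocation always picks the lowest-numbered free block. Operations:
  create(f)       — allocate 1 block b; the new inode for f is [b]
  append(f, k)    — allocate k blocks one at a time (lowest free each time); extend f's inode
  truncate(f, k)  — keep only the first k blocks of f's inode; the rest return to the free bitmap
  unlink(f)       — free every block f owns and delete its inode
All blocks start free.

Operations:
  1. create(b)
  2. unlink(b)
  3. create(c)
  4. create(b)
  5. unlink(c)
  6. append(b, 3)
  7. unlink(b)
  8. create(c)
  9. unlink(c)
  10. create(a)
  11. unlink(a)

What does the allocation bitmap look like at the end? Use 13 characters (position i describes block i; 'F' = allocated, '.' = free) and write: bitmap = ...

after create(b) → b:[0]  free=[F............]
after unlink(b) →   free=[.............]
after create(c) → c:[0]  free=[F............]
after create(b) → b:[1], c:[0]  free=[FF...........]
after unlink(c) → b:[1]  free=[.F...........]
after append(b, 3) → b:[1, 0, 2, 3]  free=[FFFF.........]
after unlink(b) →   free=[.............]
after create(c) → c:[0]  free=[F............]
after unlink(c) →   free=[.............]
after create(a) → a:[0]  free=[F............]
after unlink(a) →   free=[.............]

bitmap = .............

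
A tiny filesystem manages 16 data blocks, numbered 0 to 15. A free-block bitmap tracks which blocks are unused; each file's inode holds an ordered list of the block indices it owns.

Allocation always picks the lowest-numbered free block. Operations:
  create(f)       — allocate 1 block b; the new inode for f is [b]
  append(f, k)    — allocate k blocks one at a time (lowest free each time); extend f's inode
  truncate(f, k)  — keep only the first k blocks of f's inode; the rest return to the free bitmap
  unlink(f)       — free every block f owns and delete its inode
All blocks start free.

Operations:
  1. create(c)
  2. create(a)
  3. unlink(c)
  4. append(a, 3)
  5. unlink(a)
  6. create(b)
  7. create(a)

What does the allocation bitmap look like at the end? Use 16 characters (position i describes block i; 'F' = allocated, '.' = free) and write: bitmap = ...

  1. create(c)  ⇒  F...............  {c→[0]}
  2. create(a)  ⇒  FF..............  {a→[1]; c→[0]}
  3. unlink(c)  ⇒  .F..............  {a→[1]}
  4. append(a, 3)  ⇒  FFFF............  {a→[1, 0, 2, 3]}
  5. unlink(a)  ⇒  ................  {}
  6. create(b)  ⇒  F...............  {b→[0]}
  7. create(a)  ⇒  FF..............  {a→[1]; b→[0]}

bitmap = FF..............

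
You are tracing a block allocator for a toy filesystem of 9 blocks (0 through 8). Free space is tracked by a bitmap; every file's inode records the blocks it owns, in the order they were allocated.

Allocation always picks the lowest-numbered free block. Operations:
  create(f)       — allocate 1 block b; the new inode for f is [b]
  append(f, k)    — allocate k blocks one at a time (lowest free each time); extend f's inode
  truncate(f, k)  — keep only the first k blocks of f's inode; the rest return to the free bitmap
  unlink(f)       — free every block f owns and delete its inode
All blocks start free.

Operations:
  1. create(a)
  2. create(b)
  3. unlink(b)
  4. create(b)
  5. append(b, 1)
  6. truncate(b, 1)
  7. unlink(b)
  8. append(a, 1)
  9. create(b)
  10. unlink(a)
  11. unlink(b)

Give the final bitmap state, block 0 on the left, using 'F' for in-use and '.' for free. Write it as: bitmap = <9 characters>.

bitmap = .........

after create(a) → a:[0]  free=[F........]
after create(b) → a:[0], b:[1]  free=[FF.......]
after unlink(b) → a:[0]  free=[F........]
after create(b) → a:[0], b:[1]  free=[FF.......]
after append(b, 1) → a:[0], b:[1, 2]  free=[FFF......]
after truncate(b, 1) → a:[0], b:[1]  free=[FF.......]
after unlink(b) → a:[0]  free=[F........]
after append(a, 1) → a:[0, 1]  free=[FF.......]
after create(b) → a:[0, 1], b:[2]  free=[FFF......]
after unlink(a) → b:[2]  free=[..F......]
after unlink(b) →   free=[.........]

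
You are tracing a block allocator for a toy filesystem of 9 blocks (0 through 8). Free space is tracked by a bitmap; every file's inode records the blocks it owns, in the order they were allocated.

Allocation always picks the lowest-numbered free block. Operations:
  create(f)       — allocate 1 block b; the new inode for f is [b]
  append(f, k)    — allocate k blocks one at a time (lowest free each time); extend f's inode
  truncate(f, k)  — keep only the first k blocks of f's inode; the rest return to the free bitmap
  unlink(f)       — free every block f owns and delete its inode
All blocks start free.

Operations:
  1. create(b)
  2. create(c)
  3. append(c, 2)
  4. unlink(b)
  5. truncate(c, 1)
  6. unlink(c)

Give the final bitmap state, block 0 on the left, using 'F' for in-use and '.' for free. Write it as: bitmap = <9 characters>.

bitmap = .........

  1. create(b)  ⇒  F........  {b→[0]}
  2. create(c)  ⇒  FF.......  {b→[0]; c→[1]}
  3. append(c, 2)  ⇒  FFFF.....  {b→[0]; c→[1, 2, 3]}
  4. unlink(b)  ⇒  .FFF.....  {c→[1, 2, 3]}
  5. truncate(c, 1)  ⇒  .F.......  {c→[1]}
  6. unlink(c)  ⇒  .........  {}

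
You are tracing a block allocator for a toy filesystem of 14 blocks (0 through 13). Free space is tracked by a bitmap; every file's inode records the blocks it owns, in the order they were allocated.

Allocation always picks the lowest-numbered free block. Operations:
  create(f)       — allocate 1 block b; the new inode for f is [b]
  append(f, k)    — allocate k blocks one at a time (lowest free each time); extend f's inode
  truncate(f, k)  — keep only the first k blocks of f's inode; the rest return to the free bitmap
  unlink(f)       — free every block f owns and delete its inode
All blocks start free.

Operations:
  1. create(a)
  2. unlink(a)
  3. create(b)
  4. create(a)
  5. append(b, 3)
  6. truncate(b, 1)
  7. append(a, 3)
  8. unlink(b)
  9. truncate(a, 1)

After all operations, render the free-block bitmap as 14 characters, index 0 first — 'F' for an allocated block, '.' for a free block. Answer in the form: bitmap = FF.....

bitmap = .F............

create(a): bitmap=F............. | a=[0]
unlink(a): bitmap=.............. | 
create(b): bitmap=F............. | b=[0]
create(a): bitmap=FF............ | a=[1] b=[0]
append(b, 3): bitmap=FFFFF......... | a=[1] b=[0, 2, 3, 4]
truncate(b, 1): bitmap=FF............ | a=[1] b=[0]
append(a, 3): bitmap=FFFFF......... | a=[1, 2, 3, 4] b=[0]
unlink(b): bitmap=.FFFF......... | a=[1, 2, 3, 4]
truncate(a, 1): bitmap=.F............ | a=[1]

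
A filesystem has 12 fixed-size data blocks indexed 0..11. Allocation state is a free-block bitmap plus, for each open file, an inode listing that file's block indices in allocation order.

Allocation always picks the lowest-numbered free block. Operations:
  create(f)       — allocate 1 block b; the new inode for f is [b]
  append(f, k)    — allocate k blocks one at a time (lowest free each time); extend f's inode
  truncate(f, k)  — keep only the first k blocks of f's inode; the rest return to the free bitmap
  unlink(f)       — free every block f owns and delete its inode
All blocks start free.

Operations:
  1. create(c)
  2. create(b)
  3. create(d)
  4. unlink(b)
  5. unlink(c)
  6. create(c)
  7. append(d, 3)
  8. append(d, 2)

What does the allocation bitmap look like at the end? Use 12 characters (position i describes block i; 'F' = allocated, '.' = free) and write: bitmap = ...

bitmap = FFFFFFF.....

after create(c) → c:[0]  free=[F...........]
after create(b) → b:[1], c:[0]  free=[FF..........]
after create(d) → b:[1], c:[0], d:[2]  free=[FFF.........]
after unlink(b) → c:[0], d:[2]  free=[F.F.........]
after unlink(c) → d:[2]  free=[..F.........]
after create(c) → c:[0], d:[2]  free=[F.F.........]
after append(d, 3) → c:[0], d:[2, 1, 3, 4]  free=[FFFFF.......]
after append(d, 2) → c:[0], d:[2, 1, 3, 4, 5, 6]  free=[FFFFFFF.....]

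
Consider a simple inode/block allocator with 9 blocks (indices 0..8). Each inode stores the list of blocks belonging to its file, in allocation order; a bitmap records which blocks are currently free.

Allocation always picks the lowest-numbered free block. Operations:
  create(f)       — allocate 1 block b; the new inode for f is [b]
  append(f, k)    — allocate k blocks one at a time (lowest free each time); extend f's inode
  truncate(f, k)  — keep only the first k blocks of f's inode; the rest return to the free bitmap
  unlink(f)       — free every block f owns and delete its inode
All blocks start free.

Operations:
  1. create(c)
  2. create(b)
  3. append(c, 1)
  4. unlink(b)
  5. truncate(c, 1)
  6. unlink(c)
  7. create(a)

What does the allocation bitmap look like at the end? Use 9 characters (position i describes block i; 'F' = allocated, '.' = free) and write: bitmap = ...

  1. create(c)  ⇒  F........  {c→[0]}
  2. create(b)  ⇒  FF.......  {b→[1]; c→[0]}
  3. append(c, 1)  ⇒  FFF......  {b→[1]; c→[0, 2]}
  4. unlink(b)  ⇒  F.F......  {c→[0, 2]}
  5. truncate(c, 1)  ⇒  F........  {c→[0]}
  6. unlink(c)  ⇒  .........  {}
  7. create(a)  ⇒  F........  {a→[0]}

bitmap = F........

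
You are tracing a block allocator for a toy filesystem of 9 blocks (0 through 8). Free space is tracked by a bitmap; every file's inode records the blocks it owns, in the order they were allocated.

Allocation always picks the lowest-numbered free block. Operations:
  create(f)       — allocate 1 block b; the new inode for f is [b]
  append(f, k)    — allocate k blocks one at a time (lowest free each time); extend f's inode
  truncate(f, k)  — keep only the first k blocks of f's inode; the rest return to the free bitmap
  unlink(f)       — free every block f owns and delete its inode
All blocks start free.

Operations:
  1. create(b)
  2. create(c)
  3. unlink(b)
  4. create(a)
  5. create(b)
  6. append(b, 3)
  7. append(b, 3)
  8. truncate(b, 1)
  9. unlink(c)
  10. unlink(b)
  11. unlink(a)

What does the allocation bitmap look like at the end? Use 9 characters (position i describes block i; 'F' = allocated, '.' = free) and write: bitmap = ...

bitmap = .........

create(b): bitmap=F........ | b=[0]
create(c): bitmap=FF....... | b=[0] c=[1]
unlink(b): bitmap=.F....... | c=[1]
create(a): bitmap=FF....... | a=[0] c=[1]
create(b): bitmap=FFF...... | a=[0] b=[2] c=[1]
append(b, 3): bitmap=FFFFFF... | a=[0] b=[2, 3, 4, 5] c=[1]
append(b, 3): bitmap=FFFFFFFFF | a=[0] b=[2, 3, 4, 5, 6, 7, 8] c=[1]
truncate(b, 1): bitmap=FFF...... | a=[0] b=[2] c=[1]
unlink(c): bitmap=F.F...... | a=[0] b=[2]
unlink(b): bitmap=F........ | a=[0]
unlink(a): bitmap=......... | 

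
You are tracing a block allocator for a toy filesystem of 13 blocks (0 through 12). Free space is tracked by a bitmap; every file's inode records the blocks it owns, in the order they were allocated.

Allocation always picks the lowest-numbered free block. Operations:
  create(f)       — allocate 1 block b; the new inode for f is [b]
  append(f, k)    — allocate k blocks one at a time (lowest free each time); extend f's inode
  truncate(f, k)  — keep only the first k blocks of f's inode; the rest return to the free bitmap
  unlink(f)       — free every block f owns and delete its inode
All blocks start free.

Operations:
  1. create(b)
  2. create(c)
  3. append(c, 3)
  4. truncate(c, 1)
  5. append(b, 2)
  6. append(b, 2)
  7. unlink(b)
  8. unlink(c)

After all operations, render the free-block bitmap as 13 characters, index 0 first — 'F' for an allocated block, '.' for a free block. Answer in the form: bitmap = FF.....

bitmap = .............

after create(b) → b:[0]  free=[F............]
after create(c) → b:[0], c:[1]  free=[FF...........]
after append(c, 3) → b:[0], c:[1, 2, 3, 4]  free=[FFFFF........]
after truncate(c, 1) → b:[0], c:[1]  free=[FF...........]
after append(b, 2) → b:[0, 2, 3], c:[1]  free=[FFFF.........]
after append(b, 2) → b:[0, 2, 3, 4, 5], c:[1]  free=[FFFFFF.......]
after unlink(b) → c:[1]  free=[.F...........]
after unlink(c) →   free=[.............]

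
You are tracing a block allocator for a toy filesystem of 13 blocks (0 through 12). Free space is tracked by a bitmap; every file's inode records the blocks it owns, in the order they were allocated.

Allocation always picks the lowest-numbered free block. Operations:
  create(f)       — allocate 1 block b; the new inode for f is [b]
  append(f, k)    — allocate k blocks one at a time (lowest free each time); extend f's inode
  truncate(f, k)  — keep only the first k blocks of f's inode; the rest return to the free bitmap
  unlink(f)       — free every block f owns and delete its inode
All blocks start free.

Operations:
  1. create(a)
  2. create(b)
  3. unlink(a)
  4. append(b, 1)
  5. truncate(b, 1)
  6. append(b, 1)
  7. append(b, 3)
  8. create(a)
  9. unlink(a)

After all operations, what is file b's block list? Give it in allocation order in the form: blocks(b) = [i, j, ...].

blocks(b) = [1, 0, 2, 3, 4]

  1. create(a)  ⇒  F............  {a→[0]}
  2. create(b)  ⇒  FF...........  {a→[0]; b→[1]}
  3. unlink(a)  ⇒  .F...........  {b→[1]}
  4. append(b, 1)  ⇒  FF...........  {b→[1, 0]}
  5. truncate(b, 1)  ⇒  .F...........  {b→[1]}
  6. append(b, 1)  ⇒  FF...........  {b→[1, 0]}
  7. append(b, 3)  ⇒  FFFFF........  {b→[1, 0, 2, 3, 4]}
  8. create(a)  ⇒  FFFFFF.......  {a→[5]; b→[1, 0, 2, 3, 4]}
  9. unlink(a)  ⇒  FFFFF........  {b→[1, 0, 2, 3, 4]}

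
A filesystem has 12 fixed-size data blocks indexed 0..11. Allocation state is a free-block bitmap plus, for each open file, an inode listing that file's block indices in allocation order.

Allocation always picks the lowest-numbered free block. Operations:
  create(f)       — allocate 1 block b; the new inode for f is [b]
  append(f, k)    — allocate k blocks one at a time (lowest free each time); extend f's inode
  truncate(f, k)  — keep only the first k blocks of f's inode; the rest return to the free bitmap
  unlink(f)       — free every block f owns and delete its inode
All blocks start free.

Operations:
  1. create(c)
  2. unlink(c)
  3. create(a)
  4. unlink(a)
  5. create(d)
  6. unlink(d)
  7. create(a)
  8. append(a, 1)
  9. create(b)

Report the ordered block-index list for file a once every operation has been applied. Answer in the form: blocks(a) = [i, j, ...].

blocks(a) = [0, 1]

[1] create(c) — c=0 (map F...........)
[2] unlink(c) —  (map ............)
[3] create(a) — a=0 (map F...........)
[4] unlink(a) —  (map ............)
[5] create(d) — d=0 (map F...........)
[6] unlink(d) —  (map ............)
[7] create(a) — a=0 (map F...........)
[8] append(a, 1) — a=0,1 (map FF..........)
[9] create(b) — a=0,1 b=2 (map FFF.........)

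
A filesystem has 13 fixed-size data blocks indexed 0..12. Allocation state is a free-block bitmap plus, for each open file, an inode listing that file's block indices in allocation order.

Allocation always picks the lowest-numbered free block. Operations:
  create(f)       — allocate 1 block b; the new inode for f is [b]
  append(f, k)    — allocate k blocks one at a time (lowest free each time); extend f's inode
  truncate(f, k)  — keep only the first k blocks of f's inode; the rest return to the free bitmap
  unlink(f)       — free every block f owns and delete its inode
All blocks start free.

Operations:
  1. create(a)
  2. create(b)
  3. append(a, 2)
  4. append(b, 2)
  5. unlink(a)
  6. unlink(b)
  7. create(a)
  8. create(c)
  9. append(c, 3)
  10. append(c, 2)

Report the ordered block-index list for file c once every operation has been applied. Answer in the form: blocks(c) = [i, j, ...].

blocks(c) = [1, 2, 3, 4, 5, 6]

after create(a) → a:[0]  free=[F............]
after create(b) → a:[0], b:[1]  free=[FF...........]
after append(a, 2) → a:[0, 2, 3], b:[1]  free=[FFFF.........]
after append(b, 2) → a:[0, 2, 3], b:[1, 4, 5]  free=[FFFFFF.......]
after unlink(a) → b:[1, 4, 5]  free=[.F..FF.......]
after unlink(b) →   free=[.............]
after create(a) → a:[0]  free=[F............]
after create(c) → a:[0], c:[1]  free=[FF...........]
after append(c, 3) → a:[0], c:[1, 2, 3, 4]  free=[FFFFF........]
after append(c, 2) → a:[0], c:[1, 2, 3, 4, 5, 6]  free=[FFFFFFF......]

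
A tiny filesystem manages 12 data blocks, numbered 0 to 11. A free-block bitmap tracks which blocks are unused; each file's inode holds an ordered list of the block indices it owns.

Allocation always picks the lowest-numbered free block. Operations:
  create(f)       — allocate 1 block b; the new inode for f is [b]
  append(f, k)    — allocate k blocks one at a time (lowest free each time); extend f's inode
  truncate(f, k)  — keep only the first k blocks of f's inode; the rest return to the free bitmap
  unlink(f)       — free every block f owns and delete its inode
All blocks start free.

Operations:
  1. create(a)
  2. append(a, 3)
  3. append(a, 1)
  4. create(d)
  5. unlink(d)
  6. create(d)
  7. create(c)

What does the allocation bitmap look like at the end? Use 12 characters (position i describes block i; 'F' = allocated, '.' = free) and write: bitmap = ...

after create(a) → a:[0]  free=[F...........]
after append(a, 3) → a:[0, 1, 2, 3]  free=[FFFF........]
after append(a, 1) → a:[0, 1, 2, 3, 4]  free=[FFFFF.......]
after create(d) → a:[0, 1, 2, 3, 4], d:[5]  free=[FFFFFF......]
after unlink(d) → a:[0, 1, 2, 3, 4]  free=[FFFFF.......]
after create(d) → a:[0, 1, 2, 3, 4], d:[5]  free=[FFFFFF......]
after create(c) → a:[0, 1, 2, 3, 4], c:[6], d:[5]  free=[FFFFFFF.....]

bitmap = FFFFFFF.....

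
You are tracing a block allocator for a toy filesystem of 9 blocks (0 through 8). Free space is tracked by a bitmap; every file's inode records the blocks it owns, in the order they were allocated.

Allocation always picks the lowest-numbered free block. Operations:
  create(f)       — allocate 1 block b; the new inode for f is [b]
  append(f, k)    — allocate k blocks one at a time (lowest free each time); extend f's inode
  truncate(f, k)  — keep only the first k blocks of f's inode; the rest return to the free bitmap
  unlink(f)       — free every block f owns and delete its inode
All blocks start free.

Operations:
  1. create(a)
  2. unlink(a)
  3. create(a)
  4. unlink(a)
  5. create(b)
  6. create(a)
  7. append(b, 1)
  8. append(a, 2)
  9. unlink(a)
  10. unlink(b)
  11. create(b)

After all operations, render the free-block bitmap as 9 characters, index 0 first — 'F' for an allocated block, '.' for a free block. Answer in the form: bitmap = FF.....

bitmap = F........

  1. create(a)  ⇒  F........  {a→[0]}
  2. unlink(a)  ⇒  .........  {}
  3. create(a)  ⇒  F........  {a→[0]}
  4. unlink(a)  ⇒  .........  {}
  5. create(b)  ⇒  F........  {b→[0]}
  6. create(a)  ⇒  FF.......  {a→[1]; b→[0]}
  7. append(b, 1)  ⇒  FFF......  {a→[1]; b→[0, 2]}
  8. append(a, 2)  ⇒  FFFFF....  {a→[1, 3, 4]; b→[0, 2]}
  9. unlink(a)  ⇒  F.F......  {b→[0, 2]}
  10. unlink(b)  ⇒  .........  {}
  11. create(b)  ⇒  F........  {b→[0]}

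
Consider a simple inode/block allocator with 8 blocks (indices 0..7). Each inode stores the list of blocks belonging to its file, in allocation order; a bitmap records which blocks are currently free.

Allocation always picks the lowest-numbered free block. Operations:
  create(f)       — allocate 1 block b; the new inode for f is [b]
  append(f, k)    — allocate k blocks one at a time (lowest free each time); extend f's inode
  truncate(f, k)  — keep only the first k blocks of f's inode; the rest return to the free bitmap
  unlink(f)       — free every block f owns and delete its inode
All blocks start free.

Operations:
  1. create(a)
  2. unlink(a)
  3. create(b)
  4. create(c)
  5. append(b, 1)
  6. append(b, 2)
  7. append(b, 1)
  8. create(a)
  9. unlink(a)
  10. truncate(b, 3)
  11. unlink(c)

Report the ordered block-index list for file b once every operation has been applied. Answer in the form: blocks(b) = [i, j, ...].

blocks(b) = [0, 2, 3]

  1. create(a)  ⇒  F.......  {a→[0]}
  2. unlink(a)  ⇒  ........  {}
  3. create(b)  ⇒  F.......  {b→[0]}
  4. create(c)  ⇒  FF......  {b→[0]; c→[1]}
  5. append(b, 1)  ⇒  FFF.....  {b→[0, 2]; c→[1]}
  6. append(b, 2)  ⇒  FFFFF...  {b→[0, 2, 3, 4]; c→[1]}
  7. append(b, 1)  ⇒  FFFFFF..  {b→[0, 2, 3, 4, 5]; c→[1]}
  8. create(a)  ⇒  FFFFFFF.  {a→[6]; b→[0, 2, 3, 4, 5]; c→[1]}
  9. unlink(a)  ⇒  FFFFFF..  {b→[0, 2, 3, 4, 5]; c→[1]}
  10. truncate(b, 3)  ⇒  FFFF....  {b→[0, 2, 3]; c→[1]}
  11. unlink(c)  ⇒  F.FF....  {b→[0, 2, 3]}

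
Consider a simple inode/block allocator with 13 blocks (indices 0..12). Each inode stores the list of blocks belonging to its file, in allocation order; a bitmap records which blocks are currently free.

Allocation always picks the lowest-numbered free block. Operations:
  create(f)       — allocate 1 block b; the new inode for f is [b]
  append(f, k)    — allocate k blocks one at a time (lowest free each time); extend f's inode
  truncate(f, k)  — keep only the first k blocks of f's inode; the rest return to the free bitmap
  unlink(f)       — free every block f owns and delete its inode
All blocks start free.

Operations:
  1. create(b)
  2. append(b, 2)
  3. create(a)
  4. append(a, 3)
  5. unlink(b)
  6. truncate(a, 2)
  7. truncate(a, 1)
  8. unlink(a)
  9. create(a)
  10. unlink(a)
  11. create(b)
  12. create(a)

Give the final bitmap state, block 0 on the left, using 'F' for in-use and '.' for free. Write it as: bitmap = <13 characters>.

[1] create(b) — b=0 (map F............)
[2] append(b, 2) — b=0,1,2 (map FFF..........)
[3] create(a) — a=3 b=0,1,2 (map FFFF.........)
[4] append(a, 3) — a=3,4,5,6 b=0,1,2 (map FFFFFFF......)
[5] unlink(b) — a=3,4,5,6 (map ...FFFF......)
[6] truncate(a, 2) — a=3,4 (map ...FF........)
[7] truncate(a, 1) — a=3 (map ...F.........)
[8] unlink(a) —  (map .............)
[9] create(a) — a=0 (map F............)
[10] unlink(a) —  (map .............)
[11] create(b) — b=0 (map F............)
[12] create(a) — a=1 b=0 (map FF...........)

bitmap = FF...........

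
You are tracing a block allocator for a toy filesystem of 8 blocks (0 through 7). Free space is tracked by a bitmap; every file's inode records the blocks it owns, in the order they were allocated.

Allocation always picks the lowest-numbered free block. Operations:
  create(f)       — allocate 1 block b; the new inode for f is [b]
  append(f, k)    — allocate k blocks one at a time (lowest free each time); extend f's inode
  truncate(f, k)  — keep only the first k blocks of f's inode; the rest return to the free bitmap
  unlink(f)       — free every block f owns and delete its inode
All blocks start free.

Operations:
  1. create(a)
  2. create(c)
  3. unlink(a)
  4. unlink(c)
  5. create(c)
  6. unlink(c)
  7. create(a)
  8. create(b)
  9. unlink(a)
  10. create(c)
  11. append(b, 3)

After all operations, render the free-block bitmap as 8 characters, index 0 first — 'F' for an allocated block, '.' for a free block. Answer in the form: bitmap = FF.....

create(a): bitmap=F....... | a=[0]
create(c): bitmap=FF...... | a=[0] c=[1]
unlink(a): bitmap=.F...... | c=[1]
unlink(c): bitmap=........ | 
create(c): bitmap=F....... | c=[0]
unlink(c): bitmap=........ | 
create(a): bitmap=F....... | a=[0]
create(b): bitmap=FF...... | a=[0] b=[1]
unlink(a): bitmap=.F...... | b=[1]
create(c): bitmap=FF...... | b=[1] c=[0]
append(b, 3): bitmap=FFFFF... | b=[1, 2, 3, 4] c=[0]

bitmap = FFFFF...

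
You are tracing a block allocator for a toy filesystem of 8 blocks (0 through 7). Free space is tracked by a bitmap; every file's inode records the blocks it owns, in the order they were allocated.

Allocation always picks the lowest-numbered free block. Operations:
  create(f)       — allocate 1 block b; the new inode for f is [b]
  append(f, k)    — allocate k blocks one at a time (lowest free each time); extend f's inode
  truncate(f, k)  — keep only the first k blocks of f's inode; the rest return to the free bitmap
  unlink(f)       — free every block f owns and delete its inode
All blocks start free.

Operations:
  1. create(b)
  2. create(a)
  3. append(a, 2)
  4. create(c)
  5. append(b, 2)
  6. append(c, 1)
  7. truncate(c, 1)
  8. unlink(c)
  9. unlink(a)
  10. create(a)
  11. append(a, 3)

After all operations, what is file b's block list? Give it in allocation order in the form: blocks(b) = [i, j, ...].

blocks(b) = [0, 5, 6]

after create(b) → b:[0]  free=[F.......]
after create(a) → a:[1], b:[0]  free=[FF......]
after append(a, 2) → a:[1, 2, 3], b:[0]  free=[FFFF....]
after create(c) → a:[1, 2, 3], b:[0], c:[4]  free=[FFFFF...]
after append(b, 2) → a:[1, 2, 3], b:[0, 5, 6], c:[4]  free=[FFFFFFF.]
after append(c, 1) → a:[1, 2, 3], b:[0, 5, 6], c:[4, 7]  free=[FFFFFFFF]
after truncate(c, 1) → a:[1, 2, 3], b:[0, 5, 6], c:[4]  free=[FFFFFFF.]
after unlink(c) → a:[1, 2, 3], b:[0, 5, 6]  free=[FFFF.FF.]
after unlink(a) → b:[0, 5, 6]  free=[F....FF.]
after create(a) → a:[1], b:[0, 5, 6]  free=[FF...FF.]
after append(a, 3) → a:[1, 2, 3, 4], b:[0, 5, 6]  free=[FFFFFFF.]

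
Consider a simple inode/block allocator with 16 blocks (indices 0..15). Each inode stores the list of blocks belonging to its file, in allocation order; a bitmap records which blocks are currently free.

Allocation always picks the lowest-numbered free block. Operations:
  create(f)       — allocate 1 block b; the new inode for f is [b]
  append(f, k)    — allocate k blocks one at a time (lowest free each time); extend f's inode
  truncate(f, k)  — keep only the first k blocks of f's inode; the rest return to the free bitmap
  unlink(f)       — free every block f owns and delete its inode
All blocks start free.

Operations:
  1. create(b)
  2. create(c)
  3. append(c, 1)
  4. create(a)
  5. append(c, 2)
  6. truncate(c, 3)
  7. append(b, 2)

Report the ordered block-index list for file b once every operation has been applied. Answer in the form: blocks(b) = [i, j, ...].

blocks(b) = [0, 5, 6]

  1. create(b)  ⇒  F...............  {b→[0]}
  2. create(c)  ⇒  FF..............  {b→[0]; c→[1]}
  3. append(c, 1)  ⇒  FFF.............  {b→[0]; c→[1, 2]}
  4. create(a)  ⇒  FFFF............  {a→[3]; b→[0]; c→[1, 2]}
  5. append(c, 2)  ⇒  FFFFFF..........  {a→[3]; b→[0]; c→[1, 2, 4, 5]}
  6. truncate(c, 3)  ⇒  FFFFF...........  {a→[3]; b→[0]; c→[1, 2, 4]}
  7. append(b, 2)  ⇒  FFFFFFF.........  {a→[3]; b→[0, 5, 6]; c→[1, 2, 4]}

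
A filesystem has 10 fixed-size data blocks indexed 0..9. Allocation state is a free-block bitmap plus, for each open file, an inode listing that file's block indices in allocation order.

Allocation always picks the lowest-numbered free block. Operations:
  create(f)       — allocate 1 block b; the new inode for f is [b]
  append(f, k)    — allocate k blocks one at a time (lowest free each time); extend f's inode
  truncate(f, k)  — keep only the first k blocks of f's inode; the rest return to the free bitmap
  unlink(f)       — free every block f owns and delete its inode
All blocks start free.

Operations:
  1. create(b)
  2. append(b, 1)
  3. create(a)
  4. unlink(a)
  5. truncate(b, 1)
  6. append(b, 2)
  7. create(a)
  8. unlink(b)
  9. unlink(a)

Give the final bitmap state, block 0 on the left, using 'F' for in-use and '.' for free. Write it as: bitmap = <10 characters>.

bitmap = ..........

[1] create(b) — b=0 (map F.........)
[2] append(b, 1) — b=0,1 (map FF........)
[3] create(a) — a=2 b=0,1 (map FFF.......)
[4] unlink(a) — b=0,1 (map FF........)
[5] truncate(b, 1) — b=0 (map F.........)
[6] append(b, 2) — b=0,1,2 (map FFF.......)
[7] create(a) — a=3 b=0,1,2 (map FFFF......)
[8] unlink(b) — a=3 (map ...F......)
[9] unlink(a) —  (map ..........)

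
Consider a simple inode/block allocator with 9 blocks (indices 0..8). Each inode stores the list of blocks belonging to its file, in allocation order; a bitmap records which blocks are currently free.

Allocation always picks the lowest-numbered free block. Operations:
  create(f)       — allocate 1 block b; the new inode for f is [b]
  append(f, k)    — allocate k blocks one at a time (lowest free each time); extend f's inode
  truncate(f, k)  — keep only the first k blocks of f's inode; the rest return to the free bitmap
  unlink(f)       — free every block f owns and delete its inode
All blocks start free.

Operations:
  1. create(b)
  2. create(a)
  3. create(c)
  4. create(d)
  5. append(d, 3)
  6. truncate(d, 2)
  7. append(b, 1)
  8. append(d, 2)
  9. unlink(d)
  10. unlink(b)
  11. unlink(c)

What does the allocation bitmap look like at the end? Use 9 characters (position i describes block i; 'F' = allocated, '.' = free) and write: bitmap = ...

bitmap = .F.......

after create(b) → b:[0]  free=[F........]
after create(a) → a:[1], b:[0]  free=[FF.......]
after create(c) → a:[1], b:[0], c:[2]  free=[FFF......]
after create(d) → a:[1], b:[0], c:[2], d:[3]  free=[FFFF.....]
after append(d, 3) → a:[1], b:[0], c:[2], d:[3, 4, 5, 6]  free=[FFFFFFF..]
after truncate(d, 2) → a:[1], b:[0], c:[2], d:[3, 4]  free=[FFFFF....]
after append(b, 1) → a:[1], b:[0, 5], c:[2], d:[3, 4]  free=[FFFFFF...]
after append(d, 2) → a:[1], b:[0, 5], c:[2], d:[3, 4, 6, 7]  free=[FFFFFFFF.]
after unlink(d) → a:[1], b:[0, 5], c:[2]  free=[FFF..F...]
after unlink(b) → a:[1], c:[2]  free=[.FF......]
after unlink(c) → a:[1]  free=[.F.......]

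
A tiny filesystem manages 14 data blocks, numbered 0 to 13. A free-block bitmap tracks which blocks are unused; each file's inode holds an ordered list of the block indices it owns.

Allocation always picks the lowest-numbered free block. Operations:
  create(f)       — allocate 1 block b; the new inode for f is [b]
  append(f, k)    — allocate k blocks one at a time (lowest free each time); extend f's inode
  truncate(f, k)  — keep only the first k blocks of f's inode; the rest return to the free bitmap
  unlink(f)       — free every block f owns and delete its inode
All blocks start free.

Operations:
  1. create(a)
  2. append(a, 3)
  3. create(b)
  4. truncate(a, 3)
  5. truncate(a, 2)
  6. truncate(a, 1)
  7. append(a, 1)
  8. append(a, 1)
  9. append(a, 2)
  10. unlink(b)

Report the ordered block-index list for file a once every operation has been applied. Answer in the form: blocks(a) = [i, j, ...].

[1] create(a) — a=0 (map F.............)
[2] append(a, 3) — a=0,1,2,3 (map FFFF..........)
[3] create(b) — a=0,1,2,3 b=4 (map FFFFF.........)
[4] truncate(a, 3) — a=0,1,2 b=4 (map FFF.F.........)
[5] truncate(a, 2) — a=0,1 b=4 (map FF..F.........)
[6] truncate(a, 1) — a=0 b=4 (map F...F.........)
[7] append(a, 1) — a=0,1 b=4 (map FF..F.........)
[8] append(a, 1) — a=0,1,2 b=4 (map FFF.F.........)
[9] append(a, 2) — a=0,1,2,3,5 b=4 (map FFFFFF........)
[10] unlink(b) — a=0,1,2,3,5 (map FFFF.F........)

blocks(a) = [0, 1, 2, 3, 5]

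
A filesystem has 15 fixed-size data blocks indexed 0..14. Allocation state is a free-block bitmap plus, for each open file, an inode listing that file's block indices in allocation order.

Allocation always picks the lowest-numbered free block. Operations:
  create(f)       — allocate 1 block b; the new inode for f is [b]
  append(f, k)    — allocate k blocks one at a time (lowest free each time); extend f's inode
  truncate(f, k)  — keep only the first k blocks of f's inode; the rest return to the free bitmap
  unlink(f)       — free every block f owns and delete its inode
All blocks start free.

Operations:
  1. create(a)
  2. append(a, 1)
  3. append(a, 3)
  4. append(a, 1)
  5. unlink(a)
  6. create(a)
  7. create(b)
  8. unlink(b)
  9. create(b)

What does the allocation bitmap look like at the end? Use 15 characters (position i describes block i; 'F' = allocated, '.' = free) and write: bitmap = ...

bitmap = FF.............

  1. create(a)  ⇒  F..............  {a→[0]}
  2. append(a, 1)  ⇒  FF.............  {a→[0, 1]}
  3. append(a, 3)  ⇒  FFFFF..........  {a→[0, 1, 2, 3, 4]}
  4. append(a, 1)  ⇒  FFFFFF.........  {a→[0, 1, 2, 3, 4, 5]}
  5. unlink(a)  ⇒  ...............  {}
  6. create(a)  ⇒  F..............  {a→[0]}
  7. create(b)  ⇒  FF.............  {a→[0]; b→[1]}
  8. unlink(b)  ⇒  F..............  {a→[0]}
  9. create(b)  ⇒  FF.............  {a→[0]; b→[1]}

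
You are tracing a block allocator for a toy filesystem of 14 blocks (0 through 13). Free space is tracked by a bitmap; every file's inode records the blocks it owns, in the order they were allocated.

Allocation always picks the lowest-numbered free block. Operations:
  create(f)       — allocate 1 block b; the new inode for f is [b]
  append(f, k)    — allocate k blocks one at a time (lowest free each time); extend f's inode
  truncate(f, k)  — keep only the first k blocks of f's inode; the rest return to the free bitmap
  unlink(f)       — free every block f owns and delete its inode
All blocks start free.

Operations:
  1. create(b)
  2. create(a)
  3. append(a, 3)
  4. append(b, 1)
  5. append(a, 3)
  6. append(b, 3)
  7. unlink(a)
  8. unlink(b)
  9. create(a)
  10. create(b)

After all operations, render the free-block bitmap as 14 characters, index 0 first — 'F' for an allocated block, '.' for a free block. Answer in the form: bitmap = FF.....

bitmap = FF............

  1. create(b)  ⇒  F.............  {b→[0]}
  2. create(a)  ⇒  FF............  {a→[1]; b→[0]}
  3. append(a, 3)  ⇒  FFFFF.........  {a→[1, 2, 3, 4]; b→[0]}
  4. append(b, 1)  ⇒  FFFFFF........  {a→[1, 2, 3, 4]; b→[0, 5]}
  5. append(a, 3)  ⇒  FFFFFFFFF.....  {a→[1, 2, 3, 4, 6, 7, 8]; b→[0, 5]}
  6. append(b, 3)  ⇒  FFFFFFFFFFFF..  {a→[1, 2, 3, 4, 6, 7, 8]; b→[0, 5, 9, 10, 11]}
  7. unlink(a)  ⇒  F....F...FFF..  {b→[0, 5, 9, 10, 11]}
  8. unlink(b)  ⇒  ..............  {}
  9. create(a)  ⇒  F.............  {a→[0]}
  10. create(b)  ⇒  FF............  {a→[0]; b→[1]}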